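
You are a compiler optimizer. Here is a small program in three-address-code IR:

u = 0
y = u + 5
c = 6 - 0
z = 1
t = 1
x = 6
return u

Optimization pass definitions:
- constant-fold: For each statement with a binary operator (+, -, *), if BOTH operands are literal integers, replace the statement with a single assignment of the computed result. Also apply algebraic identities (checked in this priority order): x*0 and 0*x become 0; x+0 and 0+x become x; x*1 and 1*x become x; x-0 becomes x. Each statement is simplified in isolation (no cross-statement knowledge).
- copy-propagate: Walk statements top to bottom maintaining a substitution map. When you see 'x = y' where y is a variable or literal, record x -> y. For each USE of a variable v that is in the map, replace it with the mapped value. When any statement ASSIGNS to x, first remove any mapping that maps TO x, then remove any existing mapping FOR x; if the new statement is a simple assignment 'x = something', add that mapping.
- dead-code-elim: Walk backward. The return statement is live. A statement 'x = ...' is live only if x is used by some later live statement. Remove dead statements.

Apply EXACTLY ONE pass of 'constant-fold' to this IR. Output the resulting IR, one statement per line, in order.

Answer: u = 0
y = u + 5
c = 6
z = 1
t = 1
x = 6
return u

Derivation:
Applying constant-fold statement-by-statement:
  [1] u = 0  (unchanged)
  [2] y = u + 5  (unchanged)
  [3] c = 6 - 0  -> c = 6
  [4] z = 1  (unchanged)
  [5] t = 1  (unchanged)
  [6] x = 6  (unchanged)
  [7] return u  (unchanged)
Result (7 stmts):
  u = 0
  y = u + 5
  c = 6
  z = 1
  t = 1
  x = 6
  return u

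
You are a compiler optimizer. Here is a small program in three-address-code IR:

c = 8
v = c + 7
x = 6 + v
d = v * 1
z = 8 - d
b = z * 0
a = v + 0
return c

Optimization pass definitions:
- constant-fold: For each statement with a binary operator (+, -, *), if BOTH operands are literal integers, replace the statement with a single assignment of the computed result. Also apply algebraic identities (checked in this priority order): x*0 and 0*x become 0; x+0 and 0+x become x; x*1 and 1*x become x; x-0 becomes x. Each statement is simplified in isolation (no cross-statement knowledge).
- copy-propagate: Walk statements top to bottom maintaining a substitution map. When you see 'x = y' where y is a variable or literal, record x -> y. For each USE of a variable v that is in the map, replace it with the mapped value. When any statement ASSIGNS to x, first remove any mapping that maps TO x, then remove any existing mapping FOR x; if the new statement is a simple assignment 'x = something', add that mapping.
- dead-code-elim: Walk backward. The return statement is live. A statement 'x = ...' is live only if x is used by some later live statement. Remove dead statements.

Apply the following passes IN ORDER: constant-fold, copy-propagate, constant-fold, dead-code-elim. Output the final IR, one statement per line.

Answer: return 8

Derivation:
Initial IR:
  c = 8
  v = c + 7
  x = 6 + v
  d = v * 1
  z = 8 - d
  b = z * 0
  a = v + 0
  return c
After constant-fold (8 stmts):
  c = 8
  v = c + 7
  x = 6 + v
  d = v
  z = 8 - d
  b = 0
  a = v
  return c
After copy-propagate (8 stmts):
  c = 8
  v = 8 + 7
  x = 6 + v
  d = v
  z = 8 - v
  b = 0
  a = v
  return 8
After constant-fold (8 stmts):
  c = 8
  v = 15
  x = 6 + v
  d = v
  z = 8 - v
  b = 0
  a = v
  return 8
After dead-code-elim (1 stmts):
  return 8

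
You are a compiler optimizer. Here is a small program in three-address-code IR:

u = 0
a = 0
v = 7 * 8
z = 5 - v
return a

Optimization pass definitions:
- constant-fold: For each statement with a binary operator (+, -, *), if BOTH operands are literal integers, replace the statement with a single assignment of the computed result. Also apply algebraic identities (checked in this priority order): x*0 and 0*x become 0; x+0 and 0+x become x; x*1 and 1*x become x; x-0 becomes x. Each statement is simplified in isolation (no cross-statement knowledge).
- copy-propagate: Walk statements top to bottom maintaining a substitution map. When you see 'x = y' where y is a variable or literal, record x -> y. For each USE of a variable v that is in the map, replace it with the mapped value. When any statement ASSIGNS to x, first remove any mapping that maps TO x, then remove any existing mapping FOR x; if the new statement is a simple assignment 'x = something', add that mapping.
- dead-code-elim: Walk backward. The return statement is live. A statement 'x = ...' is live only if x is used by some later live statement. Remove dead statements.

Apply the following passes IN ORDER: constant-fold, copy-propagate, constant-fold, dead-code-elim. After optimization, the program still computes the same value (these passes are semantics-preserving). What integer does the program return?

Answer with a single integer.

Initial IR:
  u = 0
  a = 0
  v = 7 * 8
  z = 5 - v
  return a
After constant-fold (5 stmts):
  u = 0
  a = 0
  v = 56
  z = 5 - v
  return a
After copy-propagate (5 stmts):
  u = 0
  a = 0
  v = 56
  z = 5 - 56
  return 0
After constant-fold (5 stmts):
  u = 0
  a = 0
  v = 56
  z = -51
  return 0
After dead-code-elim (1 stmts):
  return 0
Evaluate:
  u = 0  =>  u = 0
  a = 0  =>  a = 0
  v = 7 * 8  =>  v = 56
  z = 5 - v  =>  z = -51
  return a = 0

Answer: 0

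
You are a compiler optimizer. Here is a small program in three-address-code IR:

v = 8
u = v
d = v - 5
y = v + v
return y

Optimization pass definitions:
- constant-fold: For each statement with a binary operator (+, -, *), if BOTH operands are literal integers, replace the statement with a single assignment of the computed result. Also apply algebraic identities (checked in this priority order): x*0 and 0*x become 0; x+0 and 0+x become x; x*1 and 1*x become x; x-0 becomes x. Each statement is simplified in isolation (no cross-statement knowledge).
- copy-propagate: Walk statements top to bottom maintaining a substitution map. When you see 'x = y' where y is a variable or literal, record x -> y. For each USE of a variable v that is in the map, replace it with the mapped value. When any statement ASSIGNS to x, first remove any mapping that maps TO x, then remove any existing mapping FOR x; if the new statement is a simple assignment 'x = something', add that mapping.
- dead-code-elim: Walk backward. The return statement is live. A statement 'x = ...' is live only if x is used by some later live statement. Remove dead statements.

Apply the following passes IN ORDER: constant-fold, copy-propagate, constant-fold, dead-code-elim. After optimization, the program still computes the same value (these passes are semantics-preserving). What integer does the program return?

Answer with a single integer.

Initial IR:
  v = 8
  u = v
  d = v - 5
  y = v + v
  return y
After constant-fold (5 stmts):
  v = 8
  u = v
  d = v - 5
  y = v + v
  return y
After copy-propagate (5 stmts):
  v = 8
  u = 8
  d = 8 - 5
  y = 8 + 8
  return y
After constant-fold (5 stmts):
  v = 8
  u = 8
  d = 3
  y = 16
  return y
After dead-code-elim (2 stmts):
  y = 16
  return y
Evaluate:
  v = 8  =>  v = 8
  u = v  =>  u = 8
  d = v - 5  =>  d = 3
  y = v + v  =>  y = 16
  return y = 16

Answer: 16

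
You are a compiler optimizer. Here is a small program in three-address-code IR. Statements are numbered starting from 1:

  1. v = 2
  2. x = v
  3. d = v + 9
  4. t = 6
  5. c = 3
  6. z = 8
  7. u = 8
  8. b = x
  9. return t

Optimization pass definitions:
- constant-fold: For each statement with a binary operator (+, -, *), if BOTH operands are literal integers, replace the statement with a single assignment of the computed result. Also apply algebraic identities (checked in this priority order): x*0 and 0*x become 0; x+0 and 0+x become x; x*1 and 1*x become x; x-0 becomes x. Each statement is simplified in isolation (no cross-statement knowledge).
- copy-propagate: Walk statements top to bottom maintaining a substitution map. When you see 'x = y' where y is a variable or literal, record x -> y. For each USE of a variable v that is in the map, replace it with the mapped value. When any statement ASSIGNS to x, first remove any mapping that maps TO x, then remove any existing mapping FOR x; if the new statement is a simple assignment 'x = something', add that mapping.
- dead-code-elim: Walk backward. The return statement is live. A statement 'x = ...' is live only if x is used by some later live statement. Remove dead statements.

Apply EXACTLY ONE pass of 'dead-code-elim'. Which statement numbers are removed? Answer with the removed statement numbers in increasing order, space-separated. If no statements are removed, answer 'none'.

Backward liveness scan:
Stmt 1 'v = 2': DEAD (v not in live set [])
Stmt 2 'x = v': DEAD (x not in live set [])
Stmt 3 'd = v + 9': DEAD (d not in live set [])
Stmt 4 't = 6': KEEP (t is live); live-in = []
Stmt 5 'c = 3': DEAD (c not in live set ['t'])
Stmt 6 'z = 8': DEAD (z not in live set ['t'])
Stmt 7 'u = 8': DEAD (u not in live set ['t'])
Stmt 8 'b = x': DEAD (b not in live set ['t'])
Stmt 9 'return t': KEEP (return); live-in = ['t']
Removed statement numbers: [1, 2, 3, 5, 6, 7, 8]
Surviving IR:
  t = 6
  return t

Answer: 1 2 3 5 6 7 8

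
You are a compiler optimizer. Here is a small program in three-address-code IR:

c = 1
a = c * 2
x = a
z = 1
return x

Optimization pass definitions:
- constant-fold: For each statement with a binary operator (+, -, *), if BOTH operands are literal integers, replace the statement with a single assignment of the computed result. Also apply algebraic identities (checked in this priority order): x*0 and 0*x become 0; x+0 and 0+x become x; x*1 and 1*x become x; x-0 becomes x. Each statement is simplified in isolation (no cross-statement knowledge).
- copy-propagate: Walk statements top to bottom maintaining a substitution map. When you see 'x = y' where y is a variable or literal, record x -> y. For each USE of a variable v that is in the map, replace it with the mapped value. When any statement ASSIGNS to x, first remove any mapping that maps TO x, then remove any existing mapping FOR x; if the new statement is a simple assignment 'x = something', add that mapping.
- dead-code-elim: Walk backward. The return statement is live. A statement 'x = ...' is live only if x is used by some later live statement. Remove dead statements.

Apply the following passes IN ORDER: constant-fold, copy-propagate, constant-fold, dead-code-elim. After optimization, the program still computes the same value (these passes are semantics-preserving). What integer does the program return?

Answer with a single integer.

Answer: 2

Derivation:
Initial IR:
  c = 1
  a = c * 2
  x = a
  z = 1
  return x
After constant-fold (5 stmts):
  c = 1
  a = c * 2
  x = a
  z = 1
  return x
After copy-propagate (5 stmts):
  c = 1
  a = 1 * 2
  x = a
  z = 1
  return a
After constant-fold (5 stmts):
  c = 1
  a = 2
  x = a
  z = 1
  return a
After dead-code-elim (2 stmts):
  a = 2
  return a
Evaluate:
  c = 1  =>  c = 1
  a = c * 2  =>  a = 2
  x = a  =>  x = 2
  z = 1  =>  z = 1
  return x = 2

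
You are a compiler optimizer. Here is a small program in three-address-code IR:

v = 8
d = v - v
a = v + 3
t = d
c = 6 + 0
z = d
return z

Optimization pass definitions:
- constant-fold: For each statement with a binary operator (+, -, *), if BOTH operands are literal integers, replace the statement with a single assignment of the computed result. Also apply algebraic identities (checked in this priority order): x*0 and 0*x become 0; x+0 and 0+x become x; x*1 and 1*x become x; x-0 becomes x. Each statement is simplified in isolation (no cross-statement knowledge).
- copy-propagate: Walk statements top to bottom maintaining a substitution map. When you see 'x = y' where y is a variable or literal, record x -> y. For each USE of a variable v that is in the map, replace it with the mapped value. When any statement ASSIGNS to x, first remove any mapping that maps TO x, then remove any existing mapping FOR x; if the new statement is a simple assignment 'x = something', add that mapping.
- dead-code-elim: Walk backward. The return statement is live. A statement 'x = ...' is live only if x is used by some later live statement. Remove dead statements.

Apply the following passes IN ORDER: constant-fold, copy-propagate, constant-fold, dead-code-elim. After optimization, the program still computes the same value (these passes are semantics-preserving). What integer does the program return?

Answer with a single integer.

Initial IR:
  v = 8
  d = v - v
  a = v + 3
  t = d
  c = 6 + 0
  z = d
  return z
After constant-fold (7 stmts):
  v = 8
  d = v - v
  a = v + 3
  t = d
  c = 6
  z = d
  return z
After copy-propagate (7 stmts):
  v = 8
  d = 8 - 8
  a = 8 + 3
  t = d
  c = 6
  z = d
  return d
After constant-fold (7 stmts):
  v = 8
  d = 0
  a = 11
  t = d
  c = 6
  z = d
  return d
After dead-code-elim (2 stmts):
  d = 0
  return d
Evaluate:
  v = 8  =>  v = 8
  d = v - v  =>  d = 0
  a = v + 3  =>  a = 11
  t = d  =>  t = 0
  c = 6 + 0  =>  c = 6
  z = d  =>  z = 0
  return z = 0

Answer: 0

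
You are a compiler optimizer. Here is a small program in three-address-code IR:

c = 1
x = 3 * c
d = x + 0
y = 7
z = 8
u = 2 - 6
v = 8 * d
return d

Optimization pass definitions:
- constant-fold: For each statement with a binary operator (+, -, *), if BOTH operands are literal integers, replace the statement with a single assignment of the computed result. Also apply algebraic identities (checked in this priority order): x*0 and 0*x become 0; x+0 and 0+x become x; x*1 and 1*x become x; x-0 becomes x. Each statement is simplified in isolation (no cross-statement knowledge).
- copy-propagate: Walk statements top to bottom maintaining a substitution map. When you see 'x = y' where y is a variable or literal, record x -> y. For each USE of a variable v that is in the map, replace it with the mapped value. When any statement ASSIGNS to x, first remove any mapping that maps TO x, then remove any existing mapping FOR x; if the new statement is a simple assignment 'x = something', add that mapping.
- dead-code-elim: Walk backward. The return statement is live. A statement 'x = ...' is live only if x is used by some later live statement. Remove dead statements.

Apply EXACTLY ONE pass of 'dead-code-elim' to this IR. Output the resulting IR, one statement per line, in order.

Answer: c = 1
x = 3 * c
d = x + 0
return d

Derivation:
Applying dead-code-elim statement-by-statement:
  [8] return d  -> KEEP (return); live=['d']
  [7] v = 8 * d  -> DEAD (v not live)
  [6] u = 2 - 6  -> DEAD (u not live)
  [5] z = 8  -> DEAD (z not live)
  [4] y = 7  -> DEAD (y not live)
  [3] d = x + 0  -> KEEP; live=['x']
  [2] x = 3 * c  -> KEEP; live=['c']
  [1] c = 1  -> KEEP; live=[]
Result (4 stmts):
  c = 1
  x = 3 * c
  d = x + 0
  return d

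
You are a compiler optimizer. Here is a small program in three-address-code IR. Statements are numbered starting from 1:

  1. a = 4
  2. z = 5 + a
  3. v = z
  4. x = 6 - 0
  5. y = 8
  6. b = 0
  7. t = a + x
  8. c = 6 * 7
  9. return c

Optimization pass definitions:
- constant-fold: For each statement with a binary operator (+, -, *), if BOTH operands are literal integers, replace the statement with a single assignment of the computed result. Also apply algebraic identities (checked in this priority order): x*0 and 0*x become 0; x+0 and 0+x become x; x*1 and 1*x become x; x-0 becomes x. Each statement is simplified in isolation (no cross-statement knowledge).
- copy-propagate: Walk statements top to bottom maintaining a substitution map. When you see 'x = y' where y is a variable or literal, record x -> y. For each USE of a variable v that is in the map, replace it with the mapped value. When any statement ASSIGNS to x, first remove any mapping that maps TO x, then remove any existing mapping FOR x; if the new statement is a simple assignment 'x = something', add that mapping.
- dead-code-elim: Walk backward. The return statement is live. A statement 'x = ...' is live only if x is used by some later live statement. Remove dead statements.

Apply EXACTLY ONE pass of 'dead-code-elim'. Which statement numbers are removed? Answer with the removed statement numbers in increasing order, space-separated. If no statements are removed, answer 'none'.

Answer: 1 2 3 4 5 6 7

Derivation:
Backward liveness scan:
Stmt 1 'a = 4': DEAD (a not in live set [])
Stmt 2 'z = 5 + a': DEAD (z not in live set [])
Stmt 3 'v = z': DEAD (v not in live set [])
Stmt 4 'x = 6 - 0': DEAD (x not in live set [])
Stmt 5 'y = 8': DEAD (y not in live set [])
Stmt 6 'b = 0': DEAD (b not in live set [])
Stmt 7 't = a + x': DEAD (t not in live set [])
Stmt 8 'c = 6 * 7': KEEP (c is live); live-in = []
Stmt 9 'return c': KEEP (return); live-in = ['c']
Removed statement numbers: [1, 2, 3, 4, 5, 6, 7]
Surviving IR:
  c = 6 * 7
  return c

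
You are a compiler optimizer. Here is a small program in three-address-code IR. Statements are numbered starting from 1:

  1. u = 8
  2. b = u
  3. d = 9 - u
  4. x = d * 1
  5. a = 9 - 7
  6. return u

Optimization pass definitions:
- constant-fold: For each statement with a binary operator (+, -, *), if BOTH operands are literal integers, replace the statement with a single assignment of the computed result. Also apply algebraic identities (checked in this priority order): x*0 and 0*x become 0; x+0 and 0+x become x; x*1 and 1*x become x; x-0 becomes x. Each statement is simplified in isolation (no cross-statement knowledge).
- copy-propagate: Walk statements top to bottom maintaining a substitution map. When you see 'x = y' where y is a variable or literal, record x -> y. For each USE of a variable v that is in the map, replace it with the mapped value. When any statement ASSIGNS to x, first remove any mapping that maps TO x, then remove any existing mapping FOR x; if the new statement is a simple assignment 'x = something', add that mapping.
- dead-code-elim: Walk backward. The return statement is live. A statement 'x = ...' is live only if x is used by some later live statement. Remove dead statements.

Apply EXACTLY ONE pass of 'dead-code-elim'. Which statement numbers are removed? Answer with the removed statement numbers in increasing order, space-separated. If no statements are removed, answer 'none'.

Answer: 2 3 4 5

Derivation:
Backward liveness scan:
Stmt 1 'u = 8': KEEP (u is live); live-in = []
Stmt 2 'b = u': DEAD (b not in live set ['u'])
Stmt 3 'd = 9 - u': DEAD (d not in live set ['u'])
Stmt 4 'x = d * 1': DEAD (x not in live set ['u'])
Stmt 5 'a = 9 - 7': DEAD (a not in live set ['u'])
Stmt 6 'return u': KEEP (return); live-in = ['u']
Removed statement numbers: [2, 3, 4, 5]
Surviving IR:
  u = 8
  return u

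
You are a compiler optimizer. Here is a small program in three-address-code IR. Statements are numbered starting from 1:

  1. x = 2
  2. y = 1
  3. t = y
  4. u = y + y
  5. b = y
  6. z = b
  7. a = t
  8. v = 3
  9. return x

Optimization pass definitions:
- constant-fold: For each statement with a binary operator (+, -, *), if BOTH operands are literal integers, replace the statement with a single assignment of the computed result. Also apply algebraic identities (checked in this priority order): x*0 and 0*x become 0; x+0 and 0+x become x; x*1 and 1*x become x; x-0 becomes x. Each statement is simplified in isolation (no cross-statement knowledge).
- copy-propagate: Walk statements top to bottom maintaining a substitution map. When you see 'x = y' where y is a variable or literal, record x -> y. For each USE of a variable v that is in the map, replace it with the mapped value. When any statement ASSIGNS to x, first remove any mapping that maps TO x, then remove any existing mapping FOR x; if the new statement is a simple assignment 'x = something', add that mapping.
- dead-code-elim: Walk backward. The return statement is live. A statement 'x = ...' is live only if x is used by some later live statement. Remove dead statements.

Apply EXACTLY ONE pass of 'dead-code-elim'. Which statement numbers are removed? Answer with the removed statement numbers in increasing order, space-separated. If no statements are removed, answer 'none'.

Answer: 2 3 4 5 6 7 8

Derivation:
Backward liveness scan:
Stmt 1 'x = 2': KEEP (x is live); live-in = []
Stmt 2 'y = 1': DEAD (y not in live set ['x'])
Stmt 3 't = y': DEAD (t not in live set ['x'])
Stmt 4 'u = y + y': DEAD (u not in live set ['x'])
Stmt 5 'b = y': DEAD (b not in live set ['x'])
Stmt 6 'z = b': DEAD (z not in live set ['x'])
Stmt 7 'a = t': DEAD (a not in live set ['x'])
Stmt 8 'v = 3': DEAD (v not in live set ['x'])
Stmt 9 'return x': KEEP (return); live-in = ['x']
Removed statement numbers: [2, 3, 4, 5, 6, 7, 8]
Surviving IR:
  x = 2
  return x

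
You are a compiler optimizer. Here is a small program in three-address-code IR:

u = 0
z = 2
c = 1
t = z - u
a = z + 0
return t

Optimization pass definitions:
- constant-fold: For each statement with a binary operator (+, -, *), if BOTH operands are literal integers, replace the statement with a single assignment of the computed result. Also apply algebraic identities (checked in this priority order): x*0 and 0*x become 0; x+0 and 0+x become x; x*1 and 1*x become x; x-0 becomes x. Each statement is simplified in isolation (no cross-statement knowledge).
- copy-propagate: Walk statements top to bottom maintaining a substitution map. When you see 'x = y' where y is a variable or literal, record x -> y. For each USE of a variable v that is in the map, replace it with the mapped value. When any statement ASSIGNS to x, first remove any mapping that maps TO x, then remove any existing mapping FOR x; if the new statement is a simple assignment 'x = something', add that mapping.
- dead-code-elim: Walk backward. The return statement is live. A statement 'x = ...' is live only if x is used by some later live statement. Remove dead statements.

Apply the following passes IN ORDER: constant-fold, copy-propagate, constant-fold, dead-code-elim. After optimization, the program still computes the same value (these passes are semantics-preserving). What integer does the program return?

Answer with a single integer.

Initial IR:
  u = 0
  z = 2
  c = 1
  t = z - u
  a = z + 0
  return t
After constant-fold (6 stmts):
  u = 0
  z = 2
  c = 1
  t = z - u
  a = z
  return t
After copy-propagate (6 stmts):
  u = 0
  z = 2
  c = 1
  t = 2 - 0
  a = 2
  return t
After constant-fold (6 stmts):
  u = 0
  z = 2
  c = 1
  t = 2
  a = 2
  return t
After dead-code-elim (2 stmts):
  t = 2
  return t
Evaluate:
  u = 0  =>  u = 0
  z = 2  =>  z = 2
  c = 1  =>  c = 1
  t = z - u  =>  t = 2
  a = z + 0  =>  a = 2
  return t = 2

Answer: 2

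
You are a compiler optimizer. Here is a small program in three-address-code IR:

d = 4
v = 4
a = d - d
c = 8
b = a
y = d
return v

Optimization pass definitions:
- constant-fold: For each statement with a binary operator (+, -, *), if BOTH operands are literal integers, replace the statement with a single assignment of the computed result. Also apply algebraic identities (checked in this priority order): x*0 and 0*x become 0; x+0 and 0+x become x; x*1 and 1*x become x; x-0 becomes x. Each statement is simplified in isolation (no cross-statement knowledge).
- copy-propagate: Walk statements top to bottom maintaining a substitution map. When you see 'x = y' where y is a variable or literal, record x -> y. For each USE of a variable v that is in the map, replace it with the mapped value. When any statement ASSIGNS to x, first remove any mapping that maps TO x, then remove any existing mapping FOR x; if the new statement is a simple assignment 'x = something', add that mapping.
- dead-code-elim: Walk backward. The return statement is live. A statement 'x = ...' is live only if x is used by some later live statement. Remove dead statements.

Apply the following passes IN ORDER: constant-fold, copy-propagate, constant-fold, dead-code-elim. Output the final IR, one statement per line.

Initial IR:
  d = 4
  v = 4
  a = d - d
  c = 8
  b = a
  y = d
  return v
After constant-fold (7 stmts):
  d = 4
  v = 4
  a = d - d
  c = 8
  b = a
  y = d
  return v
After copy-propagate (7 stmts):
  d = 4
  v = 4
  a = 4 - 4
  c = 8
  b = a
  y = 4
  return 4
After constant-fold (7 stmts):
  d = 4
  v = 4
  a = 0
  c = 8
  b = a
  y = 4
  return 4
After dead-code-elim (1 stmts):
  return 4

Answer: return 4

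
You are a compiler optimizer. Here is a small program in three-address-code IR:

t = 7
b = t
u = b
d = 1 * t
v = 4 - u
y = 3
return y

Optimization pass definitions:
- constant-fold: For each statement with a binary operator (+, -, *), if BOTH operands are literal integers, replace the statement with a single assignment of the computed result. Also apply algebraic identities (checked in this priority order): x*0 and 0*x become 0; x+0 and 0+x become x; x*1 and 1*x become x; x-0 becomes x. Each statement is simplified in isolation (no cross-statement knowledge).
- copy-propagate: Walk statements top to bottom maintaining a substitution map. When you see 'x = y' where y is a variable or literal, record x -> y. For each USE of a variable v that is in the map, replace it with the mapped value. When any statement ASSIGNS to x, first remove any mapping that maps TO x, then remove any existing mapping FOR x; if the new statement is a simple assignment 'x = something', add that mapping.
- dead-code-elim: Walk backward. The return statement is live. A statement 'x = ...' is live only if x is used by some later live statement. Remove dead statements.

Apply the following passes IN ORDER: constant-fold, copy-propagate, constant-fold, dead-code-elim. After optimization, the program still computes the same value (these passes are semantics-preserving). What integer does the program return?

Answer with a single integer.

Answer: 3

Derivation:
Initial IR:
  t = 7
  b = t
  u = b
  d = 1 * t
  v = 4 - u
  y = 3
  return y
After constant-fold (7 stmts):
  t = 7
  b = t
  u = b
  d = t
  v = 4 - u
  y = 3
  return y
After copy-propagate (7 stmts):
  t = 7
  b = 7
  u = 7
  d = 7
  v = 4 - 7
  y = 3
  return 3
After constant-fold (7 stmts):
  t = 7
  b = 7
  u = 7
  d = 7
  v = -3
  y = 3
  return 3
After dead-code-elim (1 stmts):
  return 3
Evaluate:
  t = 7  =>  t = 7
  b = t  =>  b = 7
  u = b  =>  u = 7
  d = 1 * t  =>  d = 7
  v = 4 - u  =>  v = -3
  y = 3  =>  y = 3
  return y = 3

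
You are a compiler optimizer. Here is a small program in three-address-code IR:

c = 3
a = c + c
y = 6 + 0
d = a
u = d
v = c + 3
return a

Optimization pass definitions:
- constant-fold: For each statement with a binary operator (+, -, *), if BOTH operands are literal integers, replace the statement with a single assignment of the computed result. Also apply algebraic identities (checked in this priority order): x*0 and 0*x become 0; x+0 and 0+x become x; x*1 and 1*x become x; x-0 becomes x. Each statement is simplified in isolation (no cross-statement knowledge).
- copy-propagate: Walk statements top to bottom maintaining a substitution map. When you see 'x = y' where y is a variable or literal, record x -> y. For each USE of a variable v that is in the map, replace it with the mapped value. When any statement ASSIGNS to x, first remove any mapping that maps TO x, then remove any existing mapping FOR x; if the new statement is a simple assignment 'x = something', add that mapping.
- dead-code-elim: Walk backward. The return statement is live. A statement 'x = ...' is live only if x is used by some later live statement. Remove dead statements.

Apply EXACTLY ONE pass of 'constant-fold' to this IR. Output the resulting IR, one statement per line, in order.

Applying constant-fold statement-by-statement:
  [1] c = 3  (unchanged)
  [2] a = c + c  (unchanged)
  [3] y = 6 + 0  -> y = 6
  [4] d = a  (unchanged)
  [5] u = d  (unchanged)
  [6] v = c + 3  (unchanged)
  [7] return a  (unchanged)
Result (7 stmts):
  c = 3
  a = c + c
  y = 6
  d = a
  u = d
  v = c + 3
  return a

Answer: c = 3
a = c + c
y = 6
d = a
u = d
v = c + 3
return a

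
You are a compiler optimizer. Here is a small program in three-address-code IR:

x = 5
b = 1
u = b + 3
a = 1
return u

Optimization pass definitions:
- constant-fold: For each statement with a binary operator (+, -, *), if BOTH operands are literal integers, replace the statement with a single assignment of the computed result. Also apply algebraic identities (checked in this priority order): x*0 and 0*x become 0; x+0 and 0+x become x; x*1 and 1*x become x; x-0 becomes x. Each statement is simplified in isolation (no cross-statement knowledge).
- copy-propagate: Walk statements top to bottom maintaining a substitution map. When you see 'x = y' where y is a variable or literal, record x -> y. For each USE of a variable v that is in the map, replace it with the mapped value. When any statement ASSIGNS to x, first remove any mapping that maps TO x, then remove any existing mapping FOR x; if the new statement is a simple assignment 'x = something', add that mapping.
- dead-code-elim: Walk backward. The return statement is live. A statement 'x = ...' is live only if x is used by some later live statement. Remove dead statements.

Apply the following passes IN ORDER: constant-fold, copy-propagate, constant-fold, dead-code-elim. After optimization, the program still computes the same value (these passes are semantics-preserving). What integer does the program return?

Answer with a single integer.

Answer: 4

Derivation:
Initial IR:
  x = 5
  b = 1
  u = b + 3
  a = 1
  return u
After constant-fold (5 stmts):
  x = 5
  b = 1
  u = b + 3
  a = 1
  return u
After copy-propagate (5 stmts):
  x = 5
  b = 1
  u = 1 + 3
  a = 1
  return u
After constant-fold (5 stmts):
  x = 5
  b = 1
  u = 4
  a = 1
  return u
After dead-code-elim (2 stmts):
  u = 4
  return u
Evaluate:
  x = 5  =>  x = 5
  b = 1  =>  b = 1
  u = b + 3  =>  u = 4
  a = 1  =>  a = 1
  return u = 4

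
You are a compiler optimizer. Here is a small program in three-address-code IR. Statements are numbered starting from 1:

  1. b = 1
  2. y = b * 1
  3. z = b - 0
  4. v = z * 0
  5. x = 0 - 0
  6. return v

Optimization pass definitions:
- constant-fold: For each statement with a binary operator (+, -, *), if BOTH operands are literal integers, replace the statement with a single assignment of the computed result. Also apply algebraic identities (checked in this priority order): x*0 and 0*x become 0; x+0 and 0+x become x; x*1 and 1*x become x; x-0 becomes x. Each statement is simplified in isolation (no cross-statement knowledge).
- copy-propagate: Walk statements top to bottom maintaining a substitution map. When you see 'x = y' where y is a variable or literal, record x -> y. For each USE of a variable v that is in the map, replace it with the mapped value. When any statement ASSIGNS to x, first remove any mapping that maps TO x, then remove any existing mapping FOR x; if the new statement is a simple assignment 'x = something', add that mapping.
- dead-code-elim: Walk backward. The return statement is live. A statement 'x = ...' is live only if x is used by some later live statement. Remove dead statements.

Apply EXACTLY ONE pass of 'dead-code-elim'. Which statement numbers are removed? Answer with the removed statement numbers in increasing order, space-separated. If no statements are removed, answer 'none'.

Answer: 2 5

Derivation:
Backward liveness scan:
Stmt 1 'b = 1': KEEP (b is live); live-in = []
Stmt 2 'y = b * 1': DEAD (y not in live set ['b'])
Stmt 3 'z = b - 0': KEEP (z is live); live-in = ['b']
Stmt 4 'v = z * 0': KEEP (v is live); live-in = ['z']
Stmt 5 'x = 0 - 0': DEAD (x not in live set ['v'])
Stmt 6 'return v': KEEP (return); live-in = ['v']
Removed statement numbers: [2, 5]
Surviving IR:
  b = 1
  z = b - 0
  v = z * 0
  return v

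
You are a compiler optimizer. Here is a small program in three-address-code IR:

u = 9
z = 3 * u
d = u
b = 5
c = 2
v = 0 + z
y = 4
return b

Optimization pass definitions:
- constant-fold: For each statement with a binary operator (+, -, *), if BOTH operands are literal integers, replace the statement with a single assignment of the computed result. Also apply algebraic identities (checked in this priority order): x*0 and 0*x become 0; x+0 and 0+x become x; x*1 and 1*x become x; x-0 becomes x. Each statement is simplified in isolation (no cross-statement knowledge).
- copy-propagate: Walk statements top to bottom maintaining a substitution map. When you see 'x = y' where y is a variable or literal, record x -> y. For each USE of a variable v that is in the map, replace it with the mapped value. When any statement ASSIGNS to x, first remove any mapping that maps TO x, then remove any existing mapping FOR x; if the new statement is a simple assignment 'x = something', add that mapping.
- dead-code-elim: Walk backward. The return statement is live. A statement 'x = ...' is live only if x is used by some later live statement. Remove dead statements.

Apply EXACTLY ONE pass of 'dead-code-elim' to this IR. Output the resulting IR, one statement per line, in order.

Applying dead-code-elim statement-by-statement:
  [8] return b  -> KEEP (return); live=['b']
  [7] y = 4  -> DEAD (y not live)
  [6] v = 0 + z  -> DEAD (v not live)
  [5] c = 2  -> DEAD (c not live)
  [4] b = 5  -> KEEP; live=[]
  [3] d = u  -> DEAD (d not live)
  [2] z = 3 * u  -> DEAD (z not live)
  [1] u = 9  -> DEAD (u not live)
Result (2 stmts):
  b = 5
  return b

Answer: b = 5
return b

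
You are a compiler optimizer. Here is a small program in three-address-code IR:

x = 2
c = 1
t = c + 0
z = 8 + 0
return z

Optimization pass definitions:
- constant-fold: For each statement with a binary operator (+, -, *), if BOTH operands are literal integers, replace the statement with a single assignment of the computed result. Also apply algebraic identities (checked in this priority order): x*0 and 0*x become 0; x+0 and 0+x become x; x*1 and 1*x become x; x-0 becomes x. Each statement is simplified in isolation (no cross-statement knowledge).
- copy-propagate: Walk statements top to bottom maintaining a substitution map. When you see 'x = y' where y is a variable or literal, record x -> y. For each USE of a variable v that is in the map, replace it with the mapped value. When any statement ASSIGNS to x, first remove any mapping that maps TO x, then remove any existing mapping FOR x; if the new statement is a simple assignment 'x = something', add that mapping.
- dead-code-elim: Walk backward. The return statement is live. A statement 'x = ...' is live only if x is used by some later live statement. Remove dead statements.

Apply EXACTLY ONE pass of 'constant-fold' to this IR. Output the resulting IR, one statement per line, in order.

Applying constant-fold statement-by-statement:
  [1] x = 2  (unchanged)
  [2] c = 1  (unchanged)
  [3] t = c + 0  -> t = c
  [4] z = 8 + 0  -> z = 8
  [5] return z  (unchanged)
Result (5 stmts):
  x = 2
  c = 1
  t = c
  z = 8
  return z

Answer: x = 2
c = 1
t = c
z = 8
return z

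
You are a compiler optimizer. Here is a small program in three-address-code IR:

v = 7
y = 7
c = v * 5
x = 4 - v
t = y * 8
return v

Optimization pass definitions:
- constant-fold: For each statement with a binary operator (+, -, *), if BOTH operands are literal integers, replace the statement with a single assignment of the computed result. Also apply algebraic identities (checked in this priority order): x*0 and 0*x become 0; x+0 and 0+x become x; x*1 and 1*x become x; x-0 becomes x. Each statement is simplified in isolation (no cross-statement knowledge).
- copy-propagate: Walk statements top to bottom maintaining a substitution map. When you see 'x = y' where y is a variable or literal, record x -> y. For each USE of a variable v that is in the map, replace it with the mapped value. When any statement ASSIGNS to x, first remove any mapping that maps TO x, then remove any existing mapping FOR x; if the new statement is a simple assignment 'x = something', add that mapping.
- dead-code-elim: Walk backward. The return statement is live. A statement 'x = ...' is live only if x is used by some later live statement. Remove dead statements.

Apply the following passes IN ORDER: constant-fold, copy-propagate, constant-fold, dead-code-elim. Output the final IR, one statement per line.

Initial IR:
  v = 7
  y = 7
  c = v * 5
  x = 4 - v
  t = y * 8
  return v
After constant-fold (6 stmts):
  v = 7
  y = 7
  c = v * 5
  x = 4 - v
  t = y * 8
  return v
After copy-propagate (6 stmts):
  v = 7
  y = 7
  c = 7 * 5
  x = 4 - 7
  t = 7 * 8
  return 7
After constant-fold (6 stmts):
  v = 7
  y = 7
  c = 35
  x = -3
  t = 56
  return 7
After dead-code-elim (1 stmts):
  return 7

Answer: return 7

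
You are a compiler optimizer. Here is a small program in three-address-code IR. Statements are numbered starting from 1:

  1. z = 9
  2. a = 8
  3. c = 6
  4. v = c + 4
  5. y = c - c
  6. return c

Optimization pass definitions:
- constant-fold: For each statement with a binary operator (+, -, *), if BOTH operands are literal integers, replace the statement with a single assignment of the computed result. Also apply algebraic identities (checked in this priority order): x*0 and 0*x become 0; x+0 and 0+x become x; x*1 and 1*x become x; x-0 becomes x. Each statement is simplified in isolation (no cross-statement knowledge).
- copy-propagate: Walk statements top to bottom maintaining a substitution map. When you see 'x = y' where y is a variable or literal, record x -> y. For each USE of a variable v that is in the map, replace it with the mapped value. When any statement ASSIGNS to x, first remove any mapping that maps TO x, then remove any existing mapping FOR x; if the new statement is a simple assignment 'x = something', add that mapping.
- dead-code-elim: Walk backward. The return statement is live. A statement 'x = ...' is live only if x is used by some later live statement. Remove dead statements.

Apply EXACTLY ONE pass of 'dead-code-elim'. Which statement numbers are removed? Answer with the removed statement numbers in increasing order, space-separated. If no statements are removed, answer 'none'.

Backward liveness scan:
Stmt 1 'z = 9': DEAD (z not in live set [])
Stmt 2 'a = 8': DEAD (a not in live set [])
Stmt 3 'c = 6': KEEP (c is live); live-in = []
Stmt 4 'v = c + 4': DEAD (v not in live set ['c'])
Stmt 5 'y = c - c': DEAD (y not in live set ['c'])
Stmt 6 'return c': KEEP (return); live-in = ['c']
Removed statement numbers: [1, 2, 4, 5]
Surviving IR:
  c = 6
  return c

Answer: 1 2 4 5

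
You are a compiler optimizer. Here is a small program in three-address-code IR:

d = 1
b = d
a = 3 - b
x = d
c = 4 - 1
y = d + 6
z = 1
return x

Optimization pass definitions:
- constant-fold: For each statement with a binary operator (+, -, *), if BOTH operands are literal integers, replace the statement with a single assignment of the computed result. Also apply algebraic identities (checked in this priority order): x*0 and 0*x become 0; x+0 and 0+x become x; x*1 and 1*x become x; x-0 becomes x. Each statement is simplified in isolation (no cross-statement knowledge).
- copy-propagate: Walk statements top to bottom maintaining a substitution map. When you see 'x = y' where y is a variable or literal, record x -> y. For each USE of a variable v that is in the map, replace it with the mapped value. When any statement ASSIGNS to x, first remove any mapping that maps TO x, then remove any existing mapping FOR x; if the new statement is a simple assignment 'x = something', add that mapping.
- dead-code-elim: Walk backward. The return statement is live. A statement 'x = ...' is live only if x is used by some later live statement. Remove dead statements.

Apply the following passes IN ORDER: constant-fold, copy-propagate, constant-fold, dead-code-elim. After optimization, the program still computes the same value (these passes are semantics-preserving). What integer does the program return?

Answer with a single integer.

Initial IR:
  d = 1
  b = d
  a = 3 - b
  x = d
  c = 4 - 1
  y = d + 6
  z = 1
  return x
After constant-fold (8 stmts):
  d = 1
  b = d
  a = 3 - b
  x = d
  c = 3
  y = d + 6
  z = 1
  return x
After copy-propagate (8 stmts):
  d = 1
  b = 1
  a = 3 - 1
  x = 1
  c = 3
  y = 1 + 6
  z = 1
  return 1
After constant-fold (8 stmts):
  d = 1
  b = 1
  a = 2
  x = 1
  c = 3
  y = 7
  z = 1
  return 1
After dead-code-elim (1 stmts):
  return 1
Evaluate:
  d = 1  =>  d = 1
  b = d  =>  b = 1
  a = 3 - b  =>  a = 2
  x = d  =>  x = 1
  c = 4 - 1  =>  c = 3
  y = d + 6  =>  y = 7
  z = 1  =>  z = 1
  return x = 1

Answer: 1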